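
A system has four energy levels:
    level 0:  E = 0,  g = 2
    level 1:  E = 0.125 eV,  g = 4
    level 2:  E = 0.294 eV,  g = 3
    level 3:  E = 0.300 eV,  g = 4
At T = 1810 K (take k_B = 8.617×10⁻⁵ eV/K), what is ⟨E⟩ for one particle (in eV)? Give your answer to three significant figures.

k_BT = 8.617×10⁻⁵ × 1810 K = 0.15597 eV.
Eᵢ/kT = 0, 0.80144, 1.8850, 1.9234.
Z = Σ gᵢe^(−Eᵢ/kT) = 2·e^(−0) + 4·e^(−0.80144) + 3·e^(−1.8850) + 4·e^(−1.9234) = 2.0000 + 1.7947 + 0.45549 + 0.58444 = 4.8346.
⟨E⟩ = Σ Eᵢ gᵢe^(−Eᵢ/kT) / Z = (0·2.0000 + 0.125·1.7947 + 0.294·0.45549 + 0.300·0.58444) / 4.8346 = 0.110 eV.

0.110 eV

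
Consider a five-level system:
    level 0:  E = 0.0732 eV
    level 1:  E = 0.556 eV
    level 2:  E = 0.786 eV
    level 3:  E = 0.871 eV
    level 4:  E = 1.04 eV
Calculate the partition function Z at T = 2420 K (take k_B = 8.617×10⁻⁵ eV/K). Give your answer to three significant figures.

Z = 0.819

k_BT = 8.617×10⁻⁵ × 2420 K = 0.20853 eV.
Eᵢ/kT = 0.35103, 2.6663, 3.7692, 4.1769, 4.9873.
Z = Σ e^(−Eᵢ/kT) = e^(−0.35103) + e^(−2.6663) + e^(−3.7692) + e^(−4.1769) + e^(−4.9873) = 0.70396 + 0.069509 + 0.023071 + 0.015346 + 0.0068241 = 0.81871.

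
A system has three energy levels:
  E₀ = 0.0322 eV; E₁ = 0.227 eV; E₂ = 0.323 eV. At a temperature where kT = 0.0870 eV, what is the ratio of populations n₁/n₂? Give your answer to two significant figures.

n₁/n₂ = exp[−(E₁−E₂)/kT] = exp(−(-0.096 eV)/(0.0870 eV)) = exp(1.103) = 3.0.

3.0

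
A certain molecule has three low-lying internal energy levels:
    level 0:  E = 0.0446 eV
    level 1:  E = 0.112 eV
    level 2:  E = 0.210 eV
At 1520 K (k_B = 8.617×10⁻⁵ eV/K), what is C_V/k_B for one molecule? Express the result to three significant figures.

k_BT = 8.617×10⁻⁵ × 1520 K = 0.13098 eV.
Eᵢ/kT = 0.34051, 0.85509, 1.6033.
Z = Σ e^(−Eᵢ/kT) = e^(−0.34051) + e^(−0.85509) + e^(−1.6033) = 0.71141 + 0.42524 + 0.20123 = 1.3379.
⟨E⟩ = 0.090899 eV, ⟨E²⟩ = 0.011678 eV².
C_V/k_B = (⟨E²⟩ − ⟨E⟩²)/(kT)² = (0.011678 − 0.0082626)/0.017156 = 0.199.

0.199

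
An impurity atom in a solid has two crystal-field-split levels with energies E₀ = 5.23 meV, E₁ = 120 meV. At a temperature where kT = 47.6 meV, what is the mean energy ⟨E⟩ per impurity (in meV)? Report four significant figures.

14.68 meV

Eᵢ/kT = 0.109874, 2.52101.
Z = Σ e^(−Eᵢ/kT) = e^(−0.109874) + e^(−2.52101) = 0.895947 + 0.0803784 = 0.976325.
⟨E⟩ = Σ Eᵢ e^(−Eᵢ/kT) / Z = (5.23·0.895947 + 120·0.0803784) / 0.976325 = 14.68 meV.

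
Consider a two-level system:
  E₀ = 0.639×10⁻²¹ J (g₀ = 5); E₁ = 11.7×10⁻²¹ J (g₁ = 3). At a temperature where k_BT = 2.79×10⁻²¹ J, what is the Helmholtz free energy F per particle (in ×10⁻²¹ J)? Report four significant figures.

Eᵢ/kT = 0.229032, 4.19355.
Z = Σ gᵢe^(−Eᵢ/kT) = 5·e^(−0.229032) + 3·e^(−4.19355) = 3.97652 + 0.0452778 = 4.02180.
F = −kT ln Z = −2.79 × ln(4.02180) = −2.79 × 1.39173 = -3.883 ×10⁻²¹ J.

-3.883 ×10⁻²¹ J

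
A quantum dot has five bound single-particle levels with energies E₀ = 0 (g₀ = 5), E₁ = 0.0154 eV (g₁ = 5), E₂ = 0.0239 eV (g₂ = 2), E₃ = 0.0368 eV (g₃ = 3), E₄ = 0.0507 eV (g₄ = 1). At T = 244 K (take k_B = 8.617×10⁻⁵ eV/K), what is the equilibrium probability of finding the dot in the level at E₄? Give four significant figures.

0.01036

k_BT = 8.617×10⁻⁵ × 244 K = 0.0210255 eV.
Eᵢ/kT = 0, 0.732444, 1.13671, 1.75026, 2.41136.
Z = Σ gᵢe^(−Eᵢ/kT) = 5·e^(−0) + 5·e^(−0.732444) + 2·e^(−1.13671) + 3·e^(−1.75026) + 1·e^(−2.41136) = 5.00000 + 2.40366 + 0.641746 + 0.521186 + 0.0896932 = 8.65629.
P₄ = g₄ e^(−E₄/kT) / Z = 0.0896932/8.65629 = 0.01036.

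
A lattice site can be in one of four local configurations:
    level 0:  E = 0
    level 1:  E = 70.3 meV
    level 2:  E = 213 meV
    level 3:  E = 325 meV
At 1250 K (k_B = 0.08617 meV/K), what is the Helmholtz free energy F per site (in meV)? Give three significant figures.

-57.7 meV

k_BT = 0.08617 × 1250 K = 107.71 meV.
Eᵢ/kT = 0, 0.65268, 1.9775, 3.0174.
Z = Σ e^(−Eᵢ/kT) = e^(−0) + e^(−0.65268) + e^(−1.9775) + e^(−3.0174) = 1.0000 + 0.52065 + 0.13841 + 0.048928 = 1.7080.
F = −kT ln Z = −107.71 × ln(1.7080) = −107.71 × 0.53532 = -57.7 meV.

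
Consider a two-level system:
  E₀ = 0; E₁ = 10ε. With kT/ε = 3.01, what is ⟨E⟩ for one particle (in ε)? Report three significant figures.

Eᵢ/kT = 0, 3.3223.
Z = Σ e^(−Eᵢ/kT) = e^(−0) + e^(−3.3223) = 1.0000 + 0.036070 = 1.0361.
⟨E⟩ = Σ Eᵢ e^(−Eᵢ/kT) / Z = (0·1.0000 + 10·0.036070) / 1.0361 = 0.348 ε.

0.348 ε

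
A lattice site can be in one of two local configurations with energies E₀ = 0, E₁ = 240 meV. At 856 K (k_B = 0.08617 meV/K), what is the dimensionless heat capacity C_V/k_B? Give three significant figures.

k_BT = 0.08617 × 856 K = 73.762 meV.
Eᵢ/kT = 0, 3.2537.
Z = Σ e^(−Eᵢ/kT) = e^(−0) + e^(−3.2537) = 1.0000 + 0.038631 = 1.0386.
⟨E⟩ = 8.9269 meV, ⟨E²⟩ = 2142.4 meV².
C_V/k_B = (⟨E²⟩ − ⟨E⟩²)/(kT)² = (2142.4 − 79.690)/5440.8 = 0.379.

0.379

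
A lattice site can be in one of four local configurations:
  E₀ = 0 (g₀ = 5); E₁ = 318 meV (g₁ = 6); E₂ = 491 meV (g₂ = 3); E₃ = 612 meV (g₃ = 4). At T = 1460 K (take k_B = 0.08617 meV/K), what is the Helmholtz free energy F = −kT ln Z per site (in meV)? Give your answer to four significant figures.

-216.1 meV

k_BT = 0.08617 × 1460 K = 125.808 meV.
Eᵢ/kT = 0, 2.52766, 3.90277, 4.86456.
Z = Σ gᵢe^(−Eᵢ/kT) = 5·e^(−0) + 6·e^(−2.52766) + 3·e^(−3.90277) + 4·e^(−4.86456) = 5.00000 + 0.479074 + 0.0605578 + 0.0308609 = 5.57049.
F = −kT ln Z = −125.808 × ln(5.57049) = −125.808 × 1.71748 = -216.1 meV.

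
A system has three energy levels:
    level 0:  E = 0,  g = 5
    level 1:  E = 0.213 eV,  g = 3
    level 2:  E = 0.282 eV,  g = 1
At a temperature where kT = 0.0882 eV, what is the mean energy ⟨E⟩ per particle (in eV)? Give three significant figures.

Eᵢ/kT = 0, 2.4150, 3.1973.
Z = Σ gᵢe^(−Eᵢ/kT) = 5·e^(−0) + 3·e^(−2.4150) + 1·e^(−3.1973) = 5.0000 + 0.26810 + 0.040872 = 5.3090.
⟨E⟩ = Σ Eᵢ gᵢe^(−Eᵢ/kT) / Z = (0·5.0000 + 0.213·0.26810 + 0.282·0.040872) / 5.3090 = 0.0129 eV.

0.0129 eV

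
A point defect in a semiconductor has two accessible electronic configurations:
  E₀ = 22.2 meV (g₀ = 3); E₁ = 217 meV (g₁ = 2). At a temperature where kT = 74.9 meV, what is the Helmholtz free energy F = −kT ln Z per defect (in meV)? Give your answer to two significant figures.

Eᵢ/kT = 0.2964, 2.897.
Z = Σ gᵢe^(−Eᵢ/kT) = 3·e^(−0.2964) + 2·e^(−2.897) = 2.230 + 0.1104 = 2.340.
F = −kT ln Z = −74.9 × ln(2.340) = −74.9 × 0.8502 = -64 meV.

-64 meV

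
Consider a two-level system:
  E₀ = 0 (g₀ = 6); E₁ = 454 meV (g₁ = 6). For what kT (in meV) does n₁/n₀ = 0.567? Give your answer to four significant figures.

800.1 meV

n₁/n₀ = (g₁/g₀) exp[−(E₁−E₀)/kT] = 0.567.
⇒ (E₁−E₀)/kT = ln((6/6)/0.567) = ln(1.76367) = 0.567397.
kT = 454 meV / 0.567397 = 800.1 meV.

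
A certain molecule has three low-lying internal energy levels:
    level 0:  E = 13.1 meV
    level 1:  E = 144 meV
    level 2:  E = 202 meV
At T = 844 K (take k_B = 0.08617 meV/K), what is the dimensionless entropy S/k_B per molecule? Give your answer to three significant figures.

0.611

k_BT = 0.08617 × 844 K = 72.727 meV.
Eᵢ/kT = 0.18013, 1.9800, 2.7775.
Z = Σ e^(−Eᵢ/kT) = e^(−0.18013) + e^(−1.9800) + e^(−2.7775) = 0.83516 + 0.13807 + 0.062194 = 1.0354.
⟨E⟩ = Σ EᵢPᵢ = 41.903 meV.
S/k_B = ln Z + ⟨E⟩/kT = ln(1.0354) + 41.903/72.727 = 0.034788 + 0.57617 = 0.611.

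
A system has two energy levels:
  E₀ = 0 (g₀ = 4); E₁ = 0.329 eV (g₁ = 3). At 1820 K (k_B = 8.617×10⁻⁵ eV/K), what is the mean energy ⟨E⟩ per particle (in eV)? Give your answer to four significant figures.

0.02773 eV

k_BT = 8.617×10⁻⁵ × 1820 K = 0.156829 eV.
Eᵢ/kT = 0, 2.09783.
Z = Σ gᵢe^(−Eᵢ/kT) = 4·e^(−0) + 3·e^(−2.09783) = 4.00000 + 0.368167 = 4.36817.
⟨E⟩ = Σ Eᵢ gᵢe^(−Eᵢ/kT) / Z = (0·4.00000 + 0.329·0.368167) / 4.36817 = 0.02773 eV.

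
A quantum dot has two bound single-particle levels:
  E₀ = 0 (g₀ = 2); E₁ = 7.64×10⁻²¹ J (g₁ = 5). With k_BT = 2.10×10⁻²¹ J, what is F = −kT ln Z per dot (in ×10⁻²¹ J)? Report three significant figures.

Eᵢ/kT = 0, 3.6381.
Z = Σ gᵢe^(−Eᵢ/kT) = 2·e^(−0) + 5·e^(−3.6381) = 2.0000 + 0.13151 = 2.1315.
F = −kT ln Z = −2.10 × ln(2.1315) = −2.10 × 0.75683 = -1.59 ×10⁻²¹ J.

-1.59 ×10⁻²¹ J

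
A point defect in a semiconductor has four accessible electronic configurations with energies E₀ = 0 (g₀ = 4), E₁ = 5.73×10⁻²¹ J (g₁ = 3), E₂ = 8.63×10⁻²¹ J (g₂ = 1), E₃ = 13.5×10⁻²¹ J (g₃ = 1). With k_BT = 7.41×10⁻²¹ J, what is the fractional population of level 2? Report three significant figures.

Eᵢ/kT = 0, 0.77328, 1.1646, 1.8219.
Z = Σ gᵢe^(−Eᵢ/kT) = 4·e^(−0) + 3·e^(−0.77328) + 1·e^(−1.1646) + 1·e^(−1.8219) = 4.0000 + 1.3845 + 0.31205 + 0.16172 = 5.8583.
P₂ = g₂ e^(−E₂/kT) / Z = 0.31205/5.8583 = 0.0533.

0.0533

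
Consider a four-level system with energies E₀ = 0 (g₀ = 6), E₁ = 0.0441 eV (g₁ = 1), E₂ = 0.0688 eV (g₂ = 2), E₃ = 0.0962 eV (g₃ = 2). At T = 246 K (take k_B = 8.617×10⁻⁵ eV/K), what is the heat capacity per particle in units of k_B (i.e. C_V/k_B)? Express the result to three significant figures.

0.280

k_BT = 8.617×10⁻⁵ × 246 K = 0.021198 eV.
Eᵢ/kT = 0, 2.0804, 3.2456, 4.5382.
Z = Σ gᵢe^(−Eᵢ/kT) = 6·e^(−0) + 1·e^(−2.0804) + 2·e^(−3.2456) + 2·e^(−4.5382) = 6.0000 + 0.12488 + 0.077890 + 0.021385 = 6.2242.
⟨E⟩ = 0.0020763 eV, ⟨E²⟩ = 0.00013005 eV².
C_V/k_B = (⟨E²⟩ − ⟨E⟩²)/(kT)² = (0.00013005 − 0.0000043110)/0.00044936 = 0.280.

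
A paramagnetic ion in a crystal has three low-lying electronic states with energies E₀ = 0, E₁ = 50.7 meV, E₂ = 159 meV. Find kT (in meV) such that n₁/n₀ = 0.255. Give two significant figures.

n₁/n₀ = exp[−(E₁−E₀)/kT] = 0.255.
⇒ (E₁−E₀)/kT = ln(1/0.255) = ln(3.922) = 1.367.
kT = 50.7 meV / 1.367 = 37 meV.

37 meV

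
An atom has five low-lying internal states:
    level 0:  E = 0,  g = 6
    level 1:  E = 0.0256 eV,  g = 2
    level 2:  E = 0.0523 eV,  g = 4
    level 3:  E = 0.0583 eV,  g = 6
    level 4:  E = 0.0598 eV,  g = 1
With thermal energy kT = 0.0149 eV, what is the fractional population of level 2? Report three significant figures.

0.0181

Eᵢ/kT = 0, 1.7181, 3.5101, 3.9128, 4.0134.
Z = Σ gᵢe^(−Eᵢ/kT) = 6·e^(−0) + 2·e^(−1.7181) + 4·e^(−3.5101) + 6·e^(−3.9128) + 1·e^(−4.0134) = 6.0000 + 0.35881 + 0.11958 + 0.11991 + 0.018072 = 6.6164.
P₂ = g₂ e^(−E₂/kT) / Z = 0.11958/6.6164 = 0.0181.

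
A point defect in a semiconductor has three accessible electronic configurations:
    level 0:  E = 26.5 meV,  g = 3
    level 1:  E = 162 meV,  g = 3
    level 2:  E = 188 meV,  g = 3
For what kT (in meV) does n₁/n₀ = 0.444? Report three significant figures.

167 meV

n₁/n₀ = (g₁/g₀) exp[−(E₁−E₀)/kT] = 0.444.
⇒ (E₁−E₀)/kT = ln((3/3)/0.444) = ln(2.2523) = 0.81195.
kT = 135.5 meV / 0.81195 = 167 meV.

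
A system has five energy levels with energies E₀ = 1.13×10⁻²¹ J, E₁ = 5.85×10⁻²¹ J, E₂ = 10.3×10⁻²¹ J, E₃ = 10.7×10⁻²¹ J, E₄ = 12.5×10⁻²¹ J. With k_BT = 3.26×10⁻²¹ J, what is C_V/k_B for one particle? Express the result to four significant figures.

0.9902

Eᵢ/kT = 0.346626, 1.79448, 3.15951, 3.28221, 3.83436.
Z = Σ e^(−Eᵢ/kT) = e^(−0.346626) + e^(−1.79448) + e^(−3.15951) + e^(−3.28221) + e^(−3.83436) = 0.707070 + 0.166214 + 0.0424465 + 0.0375452 + 0.0216152 = 0.974891.
⟨E⟩ = 2.95465, ⟨E²⟩ = 19.2536.
C_V/k_B = (⟨E²⟩ − ⟨E⟩²)/(kT)² = (19.2536 − 8.72996)/10.6276 = 0.9902.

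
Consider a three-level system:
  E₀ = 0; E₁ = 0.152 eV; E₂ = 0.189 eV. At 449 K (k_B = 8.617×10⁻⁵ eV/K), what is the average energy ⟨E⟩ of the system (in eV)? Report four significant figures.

k_BT = 8.617×10⁻⁵ × 449 K = 0.0386903 eV.
Eᵢ/kT = 0, 3.92863, 4.88495.
Z = Σ e^(−Eᵢ/kT) = e^(−0) + e^(−3.92863) + e^(−4.88495) = 1.00000 + 0.0196706 + 0.00755950 = 1.02723.
⟨E⟩ = Σ Eᵢ e^(−Eᵢ/kT) / Z = (0·1.00000 + 0.152·0.0196706 + 0.189·0.00755950) / 1.02723 = 0.004302 eV.

0.004302 eV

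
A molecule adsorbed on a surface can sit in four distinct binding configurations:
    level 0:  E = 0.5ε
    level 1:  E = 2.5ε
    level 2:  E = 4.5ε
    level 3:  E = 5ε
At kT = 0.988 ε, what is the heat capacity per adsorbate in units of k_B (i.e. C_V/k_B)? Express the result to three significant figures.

Eᵢ/kT = 0.50607, 2.5304, 4.5547, 5.0607.
Z = Σ e^(−Eᵢ/kT) = e^(−0.50607) + e^(−2.5304) + e^(−4.5547) + e^(−5.0607) = 0.60286 + 0.079627 + 0.010518 + 0.0063411 = 0.69935.
⟨E⟩ = 0.82868 ε, ⟨E²⟩ = 1.4584 ε².
C_V/k_B = (⟨E²⟩ − ⟨E⟩²)/(kT)² = (1.4584 − 0.68671)/0.97614 = 0.791.

0.791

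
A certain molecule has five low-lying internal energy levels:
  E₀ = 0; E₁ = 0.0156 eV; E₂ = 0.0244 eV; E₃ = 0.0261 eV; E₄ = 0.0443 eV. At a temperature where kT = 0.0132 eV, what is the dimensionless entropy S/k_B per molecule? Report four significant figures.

1.131

Eᵢ/kT = 0, 1.18182, 1.84848, 1.97727, 3.35606.
Z = Σ e^(−Eᵢ/kT) = e^(−0) + e^(−1.18182) + e^(−1.84848) + e^(−1.97727) + e^(−3.35606) = 1.00000 + 0.306720 + 0.157476 + 0.138447 + 0.0348724 = 1.63752.
⟨E⟩ = Σ EᵢPᵢ = 0.00841856 eV.
S/k_B = ln Z + ⟨E⟩/kT = ln(1.63752) + 0.00841856/0.0132 = 0.493183 + 0.637770 = 1.131.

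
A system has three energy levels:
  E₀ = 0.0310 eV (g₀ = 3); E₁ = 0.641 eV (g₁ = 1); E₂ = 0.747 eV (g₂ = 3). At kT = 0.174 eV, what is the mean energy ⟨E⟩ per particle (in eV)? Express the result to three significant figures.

0.0483 eV

Eᵢ/kT = 0.17816, 3.6839, 4.2931.
Z = Σ gᵢe^(−Eᵢ/kT) = 3·e^(−0.17816) + 1·e^(−3.6839) + 3·e^(−4.2931) = 2.5104 + 0.025125 + 0.040988 = 2.5765.
⟨E⟩ = Σ Eᵢ gᵢe^(−Eᵢ/kT) / Z = (0.0310·2.5104 + 0.641·0.025125 + 0.747·0.040988) / 2.5765 = 0.0483 eV.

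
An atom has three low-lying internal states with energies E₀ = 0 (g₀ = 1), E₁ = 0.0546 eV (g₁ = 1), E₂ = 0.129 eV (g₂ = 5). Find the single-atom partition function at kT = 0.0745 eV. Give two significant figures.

Eᵢ/kT = 0, 0.7329, 1.732.
Z = Σ gᵢe^(−Eᵢ/kT) = 1·e^(−0) + 1·e^(−0.7329) + 5·e^(−1.732) = 1.000 + 0.4805 + 0.8847 = 2.365.

Z = 2.4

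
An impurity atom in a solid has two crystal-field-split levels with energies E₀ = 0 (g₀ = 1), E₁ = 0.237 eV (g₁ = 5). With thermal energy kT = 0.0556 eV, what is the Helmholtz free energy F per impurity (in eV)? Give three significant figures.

-0.00378 eV

Eᵢ/kT = 0, 4.2626.
Z = Σ gᵢe^(−Eᵢ/kT) = 1·e^(−0) + 5·e^(−4.2626) = 1.0000 + 0.070428 = 1.0704.
F = −kT ln Z = −0.0556 × ln(1.0704) = −0.0556 × 0.068032 = -0.00378 eV.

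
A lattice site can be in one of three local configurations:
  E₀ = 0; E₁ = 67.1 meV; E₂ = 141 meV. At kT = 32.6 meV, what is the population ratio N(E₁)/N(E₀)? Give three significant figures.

0.128

n₁/n₀ = exp[−(E₁−E₀)/kT] = exp(−(67.1 meV)/(32.6 meV)) = exp(-2.0583) = 0.128.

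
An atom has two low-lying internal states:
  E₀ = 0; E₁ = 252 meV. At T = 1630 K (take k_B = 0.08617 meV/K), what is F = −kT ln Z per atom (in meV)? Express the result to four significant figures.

k_BT = 0.08617 × 1630 K = 140.457 meV.
Eᵢ/kT = 0, 1.79414.
Z = Σ e^(−Eᵢ/kT) = e^(−0) + e^(−1.79414) = 1.00000 + 0.166270 = 1.16627.
F = −kT ln Z = −140.457 × ln(1.16627) = −140.457 × 0.153811 = -21.60 meV.

-21.60 meV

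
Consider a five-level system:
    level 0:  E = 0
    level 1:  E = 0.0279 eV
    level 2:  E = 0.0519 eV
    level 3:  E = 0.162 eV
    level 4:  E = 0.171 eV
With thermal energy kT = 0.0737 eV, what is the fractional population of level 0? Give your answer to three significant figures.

0.419

Eᵢ/kT = 0, 0.37856, 0.70421, 2.1981, 2.3202.
Z = Σ e^(−Eᵢ/kT) = e^(−0) + e^(−0.37856) + e^(−0.70421) + e^(−2.1981) + e^(−2.3202) = 1.0000 + 0.68485 + 0.49450 + 0.11101 + 0.098254 = 2.3886.
P₀ = e^(−E₀/kT) / Z = 1.0000/2.3886 = 0.419.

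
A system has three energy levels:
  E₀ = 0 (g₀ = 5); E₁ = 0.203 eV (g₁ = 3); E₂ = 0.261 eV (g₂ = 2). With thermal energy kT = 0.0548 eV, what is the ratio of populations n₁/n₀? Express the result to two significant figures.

n₁/n₀ = (g₁/g₀) exp[−(E₁−E₀)/kT] = (3/5) × exp(−(0.203 eV)/(0.0548 eV)) = (3/5) × exp(-3.704) = 0.015.

0.015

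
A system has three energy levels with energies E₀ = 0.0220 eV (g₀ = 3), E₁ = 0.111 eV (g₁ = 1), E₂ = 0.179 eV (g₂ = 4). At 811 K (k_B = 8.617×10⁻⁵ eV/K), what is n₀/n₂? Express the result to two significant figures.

k_BT = 8.617×10⁻⁵ × 811 K = 0.06988 eV.
n₀/n₂ = (g₀/g₂) exp[−(E₀−E₂)/kT] = (3/4) × exp(−(-0.1570 eV)/(0.06988 eV)) = (3/4) × exp(2.247) = 7.1.

7.1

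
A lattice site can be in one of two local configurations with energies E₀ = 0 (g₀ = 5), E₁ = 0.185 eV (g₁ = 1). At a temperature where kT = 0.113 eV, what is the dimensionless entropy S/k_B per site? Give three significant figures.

1.71

Eᵢ/kT = 0, 1.6372.
Z = Σ gᵢe^(−Eᵢ/kT) = 5·e^(−0) + 1·e^(−1.6372) = 5.0000 + 0.19452 = 5.1945.
⟨E⟩ = Σ EᵢPᵢ = 0.0069278 eV.
S/k_B = ln Z + ⟨E⟩/kT = ln(5.1945) + 0.0069278/0.113 = 1.6476 + 0.061308 = 1.71.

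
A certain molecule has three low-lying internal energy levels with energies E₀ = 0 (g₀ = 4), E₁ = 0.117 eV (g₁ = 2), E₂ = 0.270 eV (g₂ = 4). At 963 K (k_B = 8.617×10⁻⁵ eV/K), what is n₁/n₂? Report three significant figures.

3.16

k_BT = 8.617×10⁻⁵ × 963 K = 0.082982 eV.
n₁/n₂ = (g₁/g₂) exp[−(E₁−E₂)/kT] = (2/4) × exp(−(-0.153 eV)/(0.082982 eV)) = (2/4) × exp(1.8438) = 3.16.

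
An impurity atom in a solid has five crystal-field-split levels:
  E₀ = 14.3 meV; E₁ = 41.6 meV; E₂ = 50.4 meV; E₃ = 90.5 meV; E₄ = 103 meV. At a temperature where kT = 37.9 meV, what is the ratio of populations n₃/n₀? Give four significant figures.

0.1339

n₃/n₀ = exp[−(E₃−E₀)/kT] = exp(−(76.2 meV)/(37.9 meV)) = exp(-2.01055) = 0.1339.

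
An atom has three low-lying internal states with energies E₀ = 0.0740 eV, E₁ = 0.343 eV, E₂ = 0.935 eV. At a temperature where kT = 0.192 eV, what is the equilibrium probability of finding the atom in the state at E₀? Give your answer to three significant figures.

Eᵢ/kT = 0.38542, 1.7865, 4.8698.
Z = Σ e^(−Eᵢ/kT) = e^(−0.38542) + e^(−1.7865) + e^(−4.8698) = 0.68016 + 0.16755 + 0.0076749 = 0.85538.
P₀ = e^(−E₀/kT) / Z = 0.68016/0.85538 = 0.795.

0.795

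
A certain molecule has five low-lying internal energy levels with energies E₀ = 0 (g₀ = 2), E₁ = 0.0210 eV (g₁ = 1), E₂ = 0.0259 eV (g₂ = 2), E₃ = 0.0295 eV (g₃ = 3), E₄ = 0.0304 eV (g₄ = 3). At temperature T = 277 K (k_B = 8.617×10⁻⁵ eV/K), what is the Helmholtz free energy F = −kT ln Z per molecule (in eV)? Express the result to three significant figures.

k_BT = 8.617×10⁻⁵ × 277 K = 0.023869 eV.
Eᵢ/kT = 0, 0.87980, 1.0851, 1.2359, 1.2736.
Z = Σ gᵢe^(−Eᵢ/kT) = 2·e^(−0) + 1·e^(−0.87980) + 2·e^(−1.0851) + 3·e^(−1.2359) + 3·e^(−1.2736) = 2.0000 + 0.41487 + 0.67574 + 0.87172 + 0.83947 = 4.8018.
F = −kT ln Z = −0.023869 × ln(4.8018) = −0.023869 × 1.5690 = -0.0375 eV.

-0.0375 eV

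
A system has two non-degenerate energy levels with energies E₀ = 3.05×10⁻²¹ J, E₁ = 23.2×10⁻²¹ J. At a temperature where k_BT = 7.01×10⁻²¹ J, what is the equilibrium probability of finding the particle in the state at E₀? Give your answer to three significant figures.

Eᵢ/kT = 0.43509, 3.3096.
Z = Σ e^(−Eᵢ/kT) = e^(−0.43509) + e^(−3.3096) = 0.64721 + 0.036531 = 0.68374.
P₀ = e^(−E₀/kT) / Z = 0.64721/0.68374 = 0.947.

0.947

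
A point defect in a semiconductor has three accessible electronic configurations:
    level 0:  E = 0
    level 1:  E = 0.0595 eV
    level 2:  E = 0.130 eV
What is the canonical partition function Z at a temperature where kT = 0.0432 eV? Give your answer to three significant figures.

Z = 1.30

Eᵢ/kT = 0, 1.3773, 3.0093.
Z = Σ e^(−Eᵢ/kT) = e^(−0) + e^(−1.3773) + e^(−3.0093) = 1.0000 + 0.25226 + 0.049326 = 1.3016.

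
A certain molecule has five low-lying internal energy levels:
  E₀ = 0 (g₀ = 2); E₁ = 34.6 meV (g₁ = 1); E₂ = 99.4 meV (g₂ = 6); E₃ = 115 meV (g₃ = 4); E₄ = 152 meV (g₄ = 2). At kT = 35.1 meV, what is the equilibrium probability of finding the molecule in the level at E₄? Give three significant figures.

0.00906

Eᵢ/kT = 0, 0.98575, 2.8319, 3.2764, 4.3305.
Z = Σ gᵢe^(−Eᵢ/kT) = 2·e^(−0) + 1·e^(−0.98575) + 6·e^(−2.8319) + 4·e^(−3.2764) + 2·e^(−4.3305) = 2.0000 + 0.37316 + 0.35341 + 0.15106 + 0.026322 = 2.9040.
P₄ = g₄ e^(−E₄/kT) / Z = 0.026322/2.9040 = 0.00906.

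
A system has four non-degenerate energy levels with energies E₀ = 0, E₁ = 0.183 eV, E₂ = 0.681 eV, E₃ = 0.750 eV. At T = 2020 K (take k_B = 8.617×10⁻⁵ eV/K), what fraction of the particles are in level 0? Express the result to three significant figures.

k_BT = 8.617×10⁻⁵ × 2020 K = 0.17406 eV.
Eᵢ/kT = 0, 1.0514, 3.9124, 4.3089.
Z = Σ e^(−Eᵢ/kT) = e^(−0) + e^(−1.0514) + e^(−3.9124) + e^(−4.3089) = 1.0000 + 0.34945 + 0.019992 + 0.013448 = 1.3829.
P₀ = e^(−E₀/kT) / Z = 1.0000/1.3829 = 0.723.

0.723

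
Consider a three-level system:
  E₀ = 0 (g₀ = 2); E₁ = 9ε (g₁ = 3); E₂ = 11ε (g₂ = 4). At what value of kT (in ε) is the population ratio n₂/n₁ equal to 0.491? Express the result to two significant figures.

n₂/n₁ = (g₂/g₁) exp[−(E₂−E₁)/kT] = 0.491.
⇒ (E₂−E₁)/kT = ln((4/3)/0.491) = ln(2.716) = 0.9992.
kT = 2ε / 0.9992 = 2.0 ε.

2.0 ε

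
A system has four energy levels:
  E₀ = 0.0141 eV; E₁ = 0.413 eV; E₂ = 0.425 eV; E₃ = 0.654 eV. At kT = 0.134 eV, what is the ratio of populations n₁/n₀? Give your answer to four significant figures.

0.05095

n₁/n₀ = exp[−(E₁−E₀)/kT] = exp(−(0.3989 eV)/(0.134 eV)) = exp(-2.97687) = 0.05095.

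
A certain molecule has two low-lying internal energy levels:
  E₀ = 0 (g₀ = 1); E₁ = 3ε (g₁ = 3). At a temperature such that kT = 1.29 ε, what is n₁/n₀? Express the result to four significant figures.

n₁/n₀ = (g₁/g₀) exp[−(E₁−E₀)/kT] = (3/1) × exp(−(3ε)/(1.29ε)) = (3/1) × exp(-2.32558) = 0.2932.

0.2932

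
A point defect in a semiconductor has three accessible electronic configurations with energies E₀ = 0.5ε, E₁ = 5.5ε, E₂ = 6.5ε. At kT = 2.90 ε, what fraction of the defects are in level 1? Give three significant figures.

Eᵢ/kT = 0.17241, 1.8966, 2.2414.
Z = Σ e^(−Eᵢ/kT) = e^(−0.17241) + e^(−1.8966) + e^(−2.2414) = 0.84163 + 0.15008 + 0.10631 = 1.0980.
P₁ = e^(−E₁/kT) / Z = 0.15008/1.0980 = 0.137.

0.137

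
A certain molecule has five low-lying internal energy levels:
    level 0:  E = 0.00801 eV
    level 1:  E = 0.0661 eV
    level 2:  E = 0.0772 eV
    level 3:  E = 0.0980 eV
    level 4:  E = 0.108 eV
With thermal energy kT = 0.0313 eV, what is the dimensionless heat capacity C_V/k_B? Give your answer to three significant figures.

Eᵢ/kT = 0.25591, 2.1118, 2.4665, 3.1310, 3.4505.
Z = Σ e^(−Eᵢ/kT) = e^(−0.25591) + e^(−2.1118) + e^(−2.4665) + e^(−3.1310) + e^(−3.4505) = 0.77421 + 0.12102 + 0.084881 + 0.043674 + 0.031730 = 1.0555.
⟨E⟩ = 0.026964 eV, ⟨E²⟩ = 0.0017753 eV².
C_V/k_B = (⟨E²⟩ − ⟨E⟩²)/(kT)² = (0.0017753 − 0.00072706)/0.00097969 = 1.07.

1.07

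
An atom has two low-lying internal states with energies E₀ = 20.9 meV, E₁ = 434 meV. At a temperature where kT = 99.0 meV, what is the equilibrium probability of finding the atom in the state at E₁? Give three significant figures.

0.0152

Eᵢ/kT = 0.21111, 4.3838.
Z = Σ e^(−Eᵢ/kT) = e^(−0.21111) + e^(−4.3838) = 0.80968 + 0.012478 = 0.82216.
P₁ = e^(−E₁/kT) / Z = 0.012478/0.82216 = 0.0152.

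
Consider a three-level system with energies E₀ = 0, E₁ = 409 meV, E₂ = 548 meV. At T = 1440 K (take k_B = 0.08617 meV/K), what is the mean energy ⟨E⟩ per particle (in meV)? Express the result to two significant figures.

21 meV

k_BT = 0.08617 × 1440 K = 124.1 meV.
Eᵢ/kT = 0, 3.296, 4.416.
Z = Σ e^(−Eᵢ/kT) = e^(−0) + e^(−3.296) + e^(−4.416) = 1.000 + 0.03703 + 0.01208 = 1.049.
⟨E⟩ = Σ Eᵢ e^(−Eᵢ/kT) / Z = (0·1.000 + 409·0.03703 + 548·0.01208) / 1.049 = 21 meV.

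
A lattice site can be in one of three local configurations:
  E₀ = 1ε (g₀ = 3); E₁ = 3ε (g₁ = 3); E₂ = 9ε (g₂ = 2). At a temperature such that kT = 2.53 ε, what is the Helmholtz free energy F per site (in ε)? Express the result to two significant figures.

-2.8 ε

Eᵢ/kT = 0.3953, 1.186, 3.557.
Z = Σ gᵢe^(−Eᵢ/kT) = 3·e^(−0.3953) + 3·e^(−1.186) + 2·e^(−3.557) = 2.020 + 0.9163 + 0.05705 = 2.993.
F = −kT ln Z = −2.53 × ln(2.993) = −2.53 × 1.096 = -2.8 ε.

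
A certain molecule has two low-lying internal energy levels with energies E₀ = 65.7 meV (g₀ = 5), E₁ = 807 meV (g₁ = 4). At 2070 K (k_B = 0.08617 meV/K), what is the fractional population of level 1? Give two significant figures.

0.012

k_BT = 0.08617 × 2070 K = 178.4 meV.
Eᵢ/kT = 0.3683, 4.524.
Z = Σ gᵢe^(−Eᵢ/kT) = 5·e^(−0.3683) + 4·e^(−4.524) = 3.460 + 0.04338 = 3.503.
P₁ = g₁ e^(−E₁/kT) / Z = 0.04338/3.503 = 0.012.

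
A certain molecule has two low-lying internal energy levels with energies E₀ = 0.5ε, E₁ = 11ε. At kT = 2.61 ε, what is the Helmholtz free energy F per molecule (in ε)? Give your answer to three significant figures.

Eᵢ/kT = 0.19157, 4.2146.
Z = Σ e^(−Eᵢ/kT) = e^(−0.19157) + e^(−4.2146) = 0.82566 + 0.014778 = 0.84044.
F = −kT ln Z = −2.61 × ln(0.84044) = −2.61 × -0.17383 = 0.454 ε.

0.454 ε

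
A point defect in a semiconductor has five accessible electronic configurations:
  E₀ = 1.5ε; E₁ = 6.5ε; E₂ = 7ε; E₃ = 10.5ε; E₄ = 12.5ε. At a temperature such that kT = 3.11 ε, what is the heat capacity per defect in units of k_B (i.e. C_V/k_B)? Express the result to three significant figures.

0.920

Eᵢ/kT = 0.48232, 2.0900, 2.2508, 3.3762, 4.0193.
Z = Σ e^(−Eᵢ/kT) = e^(−0.48232) + e^(−2.0900) + e^(−2.2508) + e^(−3.3762) + e^(−4.0193) = 0.61735 + 0.12369 + 0.10531 + 0.034177 + 0.017966 = 0.89849.
⟨E⟩ = 3.3953 ε, ⟨E²⟩ = 20.424 ε².
C_V/k_B = (⟨E²⟩ − ⟨E⟩²)/(kT)² = (20.424 − 11.528)/9.6721 = 0.920.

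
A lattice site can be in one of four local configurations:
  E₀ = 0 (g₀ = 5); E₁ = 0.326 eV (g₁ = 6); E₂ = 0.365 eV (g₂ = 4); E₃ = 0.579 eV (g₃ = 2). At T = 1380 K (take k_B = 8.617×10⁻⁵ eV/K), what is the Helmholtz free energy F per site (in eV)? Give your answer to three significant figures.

k_BT = 8.617×10⁻⁵ × 1380 K = 0.11891 eV.
Eᵢ/kT = 0, 2.7416, 3.0695, 4.8692.
Z = Σ gᵢe^(−Eᵢ/kT) = 5·e^(−0) + 6·e^(−2.7416) + 4·e^(−3.0695) + 2·e^(−4.8692) = 5.0000 + 0.38680 + 0.18578 + 0.015359 = 5.5879.
F = −kT ln Z = −0.11891 × ln(5.5879) = −0.11891 × 1.7206 = -0.205 eV.

-0.205 eV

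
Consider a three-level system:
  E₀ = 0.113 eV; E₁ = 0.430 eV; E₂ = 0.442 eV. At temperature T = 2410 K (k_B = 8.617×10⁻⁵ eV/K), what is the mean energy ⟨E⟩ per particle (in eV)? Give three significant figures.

k_BT = 8.617×10⁻⁵ × 2410 K = 0.20767 eV.
Eᵢ/kT = 0.54413, 2.0706, 2.1284.
Z = Σ e^(−Eᵢ/kT) = e^(−0.54413) + e^(−2.0706) + e^(−2.1284) = 0.58035 + 0.12611 + 0.11903 = 0.82549.
⟨E⟩ = Σ Eᵢ e^(−Eᵢ/kT) / Z = (0.113·0.58035 + 0.430·0.12611 + 0.442·0.11903) / 0.82549 = 0.209 eV.

0.209 eV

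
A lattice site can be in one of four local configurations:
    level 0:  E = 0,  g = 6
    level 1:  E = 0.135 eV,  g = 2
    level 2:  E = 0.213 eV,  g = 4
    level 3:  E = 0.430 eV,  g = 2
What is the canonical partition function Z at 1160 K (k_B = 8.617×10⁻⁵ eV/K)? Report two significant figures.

k_BT = 8.617×10⁻⁵ × 1160 K = 0.09996 eV.
Eᵢ/kT = 0, 1.351, 2.131, 4.302.
Z = Σ gᵢe^(−Eᵢ/kT) = 6·e^(−0) + 2·e^(−1.351) + 4·e^(−2.131) + 2·e^(−4.302) = 6.000 + 0.5180 + 0.4749 + 0.02708 = 7.020.

Z = 7.0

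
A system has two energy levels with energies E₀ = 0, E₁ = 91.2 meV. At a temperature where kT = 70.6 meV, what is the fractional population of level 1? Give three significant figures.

Eᵢ/kT = 0, 1.2918.
Z = Σ e^(−Eᵢ/kT) = e^(−0) + e^(−1.2918) = 1.0000 + 0.27478 = 1.2748.
P₁ = e^(−E₁/kT) / Z = 0.27478/1.2748 = 0.216.

0.216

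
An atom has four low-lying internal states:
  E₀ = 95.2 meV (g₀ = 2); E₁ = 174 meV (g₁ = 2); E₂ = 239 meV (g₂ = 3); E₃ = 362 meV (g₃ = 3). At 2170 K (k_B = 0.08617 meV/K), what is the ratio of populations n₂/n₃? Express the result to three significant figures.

k_BT = 0.08617 × 2170 K = 186.99 meV.
n₂/n₃ = (g₂/g₃) exp[−(E₂−E₃)/kT] = (3/3) × exp(−(-123 meV)/(186.99 meV)) = (3/3) × exp(0.65779) = 1.93.

1.93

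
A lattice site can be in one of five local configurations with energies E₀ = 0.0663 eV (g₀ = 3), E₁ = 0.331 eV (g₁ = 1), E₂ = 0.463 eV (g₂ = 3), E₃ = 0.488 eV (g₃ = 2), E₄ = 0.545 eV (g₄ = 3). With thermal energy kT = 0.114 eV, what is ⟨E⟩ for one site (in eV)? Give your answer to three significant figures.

0.0983 eV

Eᵢ/kT = 0.58158, 2.9035, 4.0614, 4.2807, 4.7807.
Z = Σ gᵢe^(−Eᵢ/kT) = 3·e^(−0.58158) + 1·e^(−2.9035) + 3·e^(−4.0614) + 2·e^(−4.2807) + 3·e^(−4.7807) = 1.6770 + 0.054831 + 0.051675 + 0.027666 + 0.025170 = 1.8363.
⟨E⟩ = Σ Eᵢ gᵢe^(−Eᵢ/kT) / Z = (0.0663·1.6770 + 0.331·0.054831 + 0.463·0.051675 + 0.488·0.027666 + 0.545·0.025170) / 1.8363 = 0.0983 eV.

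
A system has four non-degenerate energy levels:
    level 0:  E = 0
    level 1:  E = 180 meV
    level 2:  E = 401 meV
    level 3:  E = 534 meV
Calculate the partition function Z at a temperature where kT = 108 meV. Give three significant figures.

Eᵢ/kT = 0, 1.6667, 3.7130, 4.9444.
Z = Σ e^(−Eᵢ/kT) = e^(−0) + e^(−1.6667) + e^(−3.7130) + e^(−4.9444) = 1.0000 + 0.18887 + 0.024404 + 0.0071232 = 1.2204.

Z = 1.22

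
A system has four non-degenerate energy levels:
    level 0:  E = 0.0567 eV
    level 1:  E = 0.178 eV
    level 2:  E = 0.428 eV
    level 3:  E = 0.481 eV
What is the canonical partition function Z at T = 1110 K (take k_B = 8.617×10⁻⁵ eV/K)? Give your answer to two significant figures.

k_BT = 8.617×10⁻⁵ × 1110 K = 0.09565 eV.
Eᵢ/kT = 0.5928, 1.861, 4.475, 5.029.
Z = Σ e^(−Eᵢ/kT) = e^(−0.5928) + e^(−1.861) + e^(−4.475) + e^(−5.029) = 0.5528 + 0.1555 + 0.01139 + 0.006545 = 0.7262.

Z = 0.73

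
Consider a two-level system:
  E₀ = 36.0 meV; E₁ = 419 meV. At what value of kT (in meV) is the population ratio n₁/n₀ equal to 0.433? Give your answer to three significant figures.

458 meV

n₁/n₀ = exp[−(E₁−E₀)/kT] = 0.433.
⇒ (E₁−E₀)/kT = ln(1/0.433) = ln(2.3095) = 0.83703.
kT = 383.0 meV / 0.83703 = 458 meV.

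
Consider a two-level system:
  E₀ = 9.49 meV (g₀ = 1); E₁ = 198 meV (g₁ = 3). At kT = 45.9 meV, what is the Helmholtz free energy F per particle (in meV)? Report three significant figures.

Eᵢ/kT = 0.20675, 4.3137.
Z = Σ gᵢe^(−Eᵢ/kT) = 1·e^(−0.20675) + 3·e^(−4.3137) = 0.81322 + 0.040152 = 0.85337.
F = −kT ln Z = −45.9 × ln(0.85337) = −45.9 × -0.15856 = 7.28 meV.

7.28 meV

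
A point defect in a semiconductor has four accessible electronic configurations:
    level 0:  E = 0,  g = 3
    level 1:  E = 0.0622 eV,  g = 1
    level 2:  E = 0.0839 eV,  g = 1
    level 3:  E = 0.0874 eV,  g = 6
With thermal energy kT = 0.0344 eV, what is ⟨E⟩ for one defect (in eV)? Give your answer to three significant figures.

0.0158 eV

Eᵢ/kT = 0, 1.8081, 2.4390, 2.5407.
Z = Σ gᵢe^(−Eᵢ/kT) = 3·e^(−0) + 1·e^(−1.8081) + 1·e^(−2.4390) + 6·e^(−2.5407) = 3.0000 + 0.16397 + 0.087248 + 0.47287 = 3.7241.
⟨E⟩ = Σ Eᵢ gᵢe^(−Eᵢ/kT) / Z = (0·3.0000 + 0.0622·0.16397 + 0.0839·0.087248 + 0.0874·0.47287) / 3.7241 = 0.0158 eV.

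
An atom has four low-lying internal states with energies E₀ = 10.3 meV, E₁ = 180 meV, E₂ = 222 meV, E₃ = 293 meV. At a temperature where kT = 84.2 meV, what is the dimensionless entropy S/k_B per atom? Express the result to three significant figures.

0.694

Eᵢ/kT = 0.12233, 2.1378, 2.6366, 3.4798.
Z = Σ e^(−Eᵢ/kT) = e^(−0.12233) + e^(−2.1378) + e^(−2.6366) + e^(−3.4798) = 0.88486 + 0.11791 + 0.071604 + 0.030814 = 1.1052.
⟨E⟩ = Σ EᵢPᵢ = 50.002 meV.
S/k_B = ln Z + ⟨E⟩/kT = ln(1.1052) + 50.002/84.2 = 0.10003 + 0.59385 = 0.694.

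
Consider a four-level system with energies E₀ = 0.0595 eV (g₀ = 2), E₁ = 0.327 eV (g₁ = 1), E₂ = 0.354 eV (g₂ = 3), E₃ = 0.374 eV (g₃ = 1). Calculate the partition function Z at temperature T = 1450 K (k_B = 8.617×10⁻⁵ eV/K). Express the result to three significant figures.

k_BT = 8.617×10⁻⁵ × 1450 K = 0.12495 eV.
Eᵢ/kT = 0.47619, 2.6170, 2.8331, 2.9932.
Z = Σ gᵢe^(−Eᵢ/kT) = 2·e^(−0.47619) + 1·e^(−2.6170) + 3·e^(−2.8331) + 1·e^(−2.9932) = 1.2423 + 0.073022 + 0.17649 + 0.050127 = 1.5419.

Z = 1.54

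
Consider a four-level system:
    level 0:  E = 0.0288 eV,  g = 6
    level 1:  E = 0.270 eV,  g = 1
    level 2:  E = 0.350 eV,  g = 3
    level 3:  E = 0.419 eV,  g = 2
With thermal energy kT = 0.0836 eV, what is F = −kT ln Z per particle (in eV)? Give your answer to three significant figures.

-0.123 eV

Eᵢ/kT = 0.34450, 3.2297, 4.1866, 5.0120.
Z = Σ gᵢe^(−Eᵢ/kT) = 6·e^(−0.34450) + 1·e^(−3.2297) + 3·e^(−4.1866) + 2·e^(−5.0120) = 4.2514 + 0.039569 + 0.045594 + 0.013315 = 4.3499.
F = −kT ln Z = −0.0836 × ln(4.3499) = −0.0836 × 1.4702 = -0.123 eV.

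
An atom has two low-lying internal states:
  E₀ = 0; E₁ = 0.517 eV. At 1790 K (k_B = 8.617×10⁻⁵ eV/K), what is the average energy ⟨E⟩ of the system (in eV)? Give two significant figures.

k_BT = 8.617×10⁻⁵ × 1790 K = 0.1542 eV.
Eᵢ/kT = 0, 3.353.
Z = Σ e^(−Eᵢ/kT) = e^(−0) + e^(−3.353) = 1.000 + 0.03498 = 1.035.
⟨E⟩ = Σ Eᵢ e^(−Eᵢ/kT) / Z = (0·1.000 + 0.517·0.03498) / 1.035 = 0.017 eV.

0.017 eV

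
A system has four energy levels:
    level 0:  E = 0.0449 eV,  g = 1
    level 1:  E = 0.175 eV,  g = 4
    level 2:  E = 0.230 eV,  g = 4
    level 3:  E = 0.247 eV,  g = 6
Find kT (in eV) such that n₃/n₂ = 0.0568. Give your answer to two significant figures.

0.0052 eV

n₃/n₂ = (g₃/g₂) exp[−(E₃−E₂)/kT] = 0.0568.
⇒ (E₃−E₂)/kT = ln((6/4)/0.0568) = ln(26.41) = 3.274.
kT = 0.017 eV / 3.274 = 0.0052 eV.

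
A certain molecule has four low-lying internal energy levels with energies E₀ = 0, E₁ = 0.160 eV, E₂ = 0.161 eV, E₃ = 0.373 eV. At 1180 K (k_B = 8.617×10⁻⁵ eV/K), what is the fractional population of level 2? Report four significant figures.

0.1427

k_BT = 8.617×10⁻⁵ × 1180 K = 0.101681 eV.
Eᵢ/kT = 0, 1.57355, 1.58338, 3.66834.
Z = Σ e^(−Eᵢ/kT) = e^(−0) + e^(−1.57355) + e^(−1.58338) + e^(−3.66834) = 1.00000 + 0.207308 + 0.205280 + 0.0255188 = 1.43811.
P₂ = e^(−E₂/kT) / Z = 0.205280/1.43811 = 0.1427.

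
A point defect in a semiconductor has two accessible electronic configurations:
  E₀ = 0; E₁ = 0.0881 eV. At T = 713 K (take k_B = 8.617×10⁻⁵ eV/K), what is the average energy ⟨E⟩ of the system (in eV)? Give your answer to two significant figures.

k_BT = 8.617×10⁻⁵ × 713 K = 0.06144 eV.
Eᵢ/kT = 0, 1.434.
Z = Σ e^(−Eᵢ/kT) = e^(−0) + e^(−1.434) = 1.000 + 0.2384 = 1.238.
⟨E⟩ = Σ Eᵢ e^(−Eᵢ/kT) / Z = (0·1.000 + 0.0881·0.2384) / 1.238 = 0.017 eV.

0.017 eV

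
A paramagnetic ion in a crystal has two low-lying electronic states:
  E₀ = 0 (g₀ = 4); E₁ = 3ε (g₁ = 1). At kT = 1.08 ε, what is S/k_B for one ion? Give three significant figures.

Eᵢ/kT = 0, 2.7778.
Z = Σ gᵢe^(−Eᵢ/kT) = 4·e^(−0) + 1·e^(−2.7778) = 4.0000 + 0.062175 = 4.0622.
⟨E⟩ = Σ EᵢPᵢ = 0.045917 ε.
S/k_B = ln Z + ⟨E⟩/kT = ln(4.0622) + 0.045917/1.08 = 1.4017 + 0.042516 = 1.44.

1.44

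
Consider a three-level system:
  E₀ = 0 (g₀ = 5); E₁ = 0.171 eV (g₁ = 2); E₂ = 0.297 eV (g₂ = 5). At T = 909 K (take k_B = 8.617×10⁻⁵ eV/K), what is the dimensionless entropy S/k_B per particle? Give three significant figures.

1.85

k_BT = 8.617×10⁻⁵ × 909 K = 0.078329 eV.
Eᵢ/kT = 0, 2.1831, 3.7917.
Z = Σ gᵢe^(−Eᵢ/kT) = 5·e^(−0) + 2·e^(−2.1831) + 5·e^(−3.7917) = 5.0000 + 0.22538 + 0.11279 = 5.3382.
⟨E⟩ = Σ EᵢPᵢ = 0.013495 eV.
S/k_B = ln Z + ⟨E⟩/kT = ln(5.3382) + 0.013495/0.078329 = 1.6749 + 0.17229 = 1.85.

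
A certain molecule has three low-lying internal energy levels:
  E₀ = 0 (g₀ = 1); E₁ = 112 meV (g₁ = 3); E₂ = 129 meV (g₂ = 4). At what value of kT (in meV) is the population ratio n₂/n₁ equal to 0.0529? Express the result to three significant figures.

n₂/n₁ = (g₂/g₁) exp[−(E₂−E₁)/kT] = 0.0529.
⇒ (E₂−E₁)/kT = ln((4/3)/0.0529) = ln(25.205) = 3.2270.
kT = 17 meV / 3.2270 = 5.27 meV.

5.27 meV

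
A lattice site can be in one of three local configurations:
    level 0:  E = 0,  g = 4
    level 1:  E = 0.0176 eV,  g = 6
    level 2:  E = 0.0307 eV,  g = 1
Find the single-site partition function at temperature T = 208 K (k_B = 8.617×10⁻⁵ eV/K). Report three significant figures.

k_BT = 8.617×10⁻⁵ × 208 K = 0.017923 eV.
Eᵢ/kT = 0, 0.98198, 1.7129.
Z = Σ gᵢe^(−Eᵢ/kT) = 4·e^(−0) + 6·e^(−0.98198) + 1·e^(−1.7129) = 4.0000 + 2.2474 + 0.18034 = 6.4277.

Z = 6.43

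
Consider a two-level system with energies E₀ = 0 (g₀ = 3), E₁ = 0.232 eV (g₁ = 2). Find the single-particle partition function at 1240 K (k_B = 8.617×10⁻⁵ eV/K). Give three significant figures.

k_BT = 8.617×10⁻⁵ × 1240 K = 0.10685 eV.
Eᵢ/kT = 0, 2.1713.
Z = Σ gᵢe^(−Eᵢ/kT) = 3·e^(−0) + 2·e^(−2.1713) = 3.0000 + 0.22806 = 3.2281.

Z = 3.23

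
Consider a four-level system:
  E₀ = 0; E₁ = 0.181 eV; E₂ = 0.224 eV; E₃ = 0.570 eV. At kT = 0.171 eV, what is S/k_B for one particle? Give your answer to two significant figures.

Eᵢ/kT = 0, 1.058, 1.310, 3.333.
Z = Σ e^(−Eᵢ/kT) = e^(−0) + e^(−1.058) + e^(−1.310) + e^(−3.333) = 1.000 + 0.3471 + 0.2698 + 0.03569 = 1.653.
⟨E⟩ = Σ EᵢPᵢ = 0.08687 eV.
S/k_B = ln Z + ⟨E⟩/kT = ln(1.653) + 0.08687/0.171 = 0.5026 + 0.5080 = 1.0.

1.0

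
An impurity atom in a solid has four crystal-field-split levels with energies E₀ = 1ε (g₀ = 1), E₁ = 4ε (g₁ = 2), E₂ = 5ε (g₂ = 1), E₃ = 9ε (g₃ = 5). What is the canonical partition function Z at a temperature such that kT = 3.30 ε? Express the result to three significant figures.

Eᵢ/kT = 0.30303, 1.2121, 1.5152, 2.7273.
Z = Σ gᵢe^(−Eᵢ/kT) = 1·e^(−0.30303) + 2·e^(−1.2121) + 1·e^(−1.5152) + 5·e^(−2.7273) = 0.73858 + 0.59514 + 0.21976 + 0.32698 = 1.8805.

Z = 1.88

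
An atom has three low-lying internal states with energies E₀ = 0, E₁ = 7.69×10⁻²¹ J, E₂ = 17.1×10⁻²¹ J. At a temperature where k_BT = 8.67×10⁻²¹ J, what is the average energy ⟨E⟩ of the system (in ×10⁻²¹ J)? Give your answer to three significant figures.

3.58 ×10⁻²¹ J

Eᵢ/kT = 0, 0.88697, 1.9723.
Z = Σ e^(−Eᵢ/kT) = e^(−0) + e^(−0.88697) + e^(−1.9723) = 1.0000 + 0.41190 + 0.13914 = 1.5510.
⟨E⟩ = Σ Eᵢ e^(−Eᵢ/kT) / Z = (0·1.0000 + 7.69·0.41190 + 17.1·0.13914) / 1.5510 = 3.58 ×10⁻²¹ J.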